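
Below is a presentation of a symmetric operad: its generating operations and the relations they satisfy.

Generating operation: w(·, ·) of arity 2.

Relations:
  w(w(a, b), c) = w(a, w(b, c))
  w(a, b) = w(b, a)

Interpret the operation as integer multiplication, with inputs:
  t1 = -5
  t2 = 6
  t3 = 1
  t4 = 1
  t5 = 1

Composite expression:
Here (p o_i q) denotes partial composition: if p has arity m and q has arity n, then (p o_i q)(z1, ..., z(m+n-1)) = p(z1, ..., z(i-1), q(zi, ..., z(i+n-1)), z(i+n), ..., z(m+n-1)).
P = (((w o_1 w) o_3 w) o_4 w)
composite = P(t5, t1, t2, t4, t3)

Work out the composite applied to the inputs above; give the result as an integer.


w(t5, t1) = -5
w(t4, t3) = 1
w(t2, w(t4, t3)) = 6
w(w(t5, t1), w(t2, w(t4, t3))) = -30

-30


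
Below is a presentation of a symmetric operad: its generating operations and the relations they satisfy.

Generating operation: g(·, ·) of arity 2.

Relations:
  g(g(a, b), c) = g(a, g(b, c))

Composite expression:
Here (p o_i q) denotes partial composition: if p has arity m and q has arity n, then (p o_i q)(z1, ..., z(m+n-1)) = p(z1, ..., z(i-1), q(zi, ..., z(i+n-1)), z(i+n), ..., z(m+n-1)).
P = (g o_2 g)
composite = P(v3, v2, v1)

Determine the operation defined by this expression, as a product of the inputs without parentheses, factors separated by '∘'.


v3 ∘ v2 ∘ v1

Associativity of g dissolves the nesting; only the v-input order survives.
g(v2, v1) unparenthesizes to v2 ∘ v1
g(v3, g(v2, v1)) unparenthesizes to v3 ∘ v2 ∘ v1


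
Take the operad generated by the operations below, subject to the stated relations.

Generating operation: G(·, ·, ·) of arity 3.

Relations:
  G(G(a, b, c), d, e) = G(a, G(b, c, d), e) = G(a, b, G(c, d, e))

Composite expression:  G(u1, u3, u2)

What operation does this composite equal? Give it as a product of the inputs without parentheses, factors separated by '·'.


u1 · u3 · u2

Every regrouping of G is equal, so read the u-inputs in written order.
G(u1, u3, u2) linearizes to u1 · u3 · u2


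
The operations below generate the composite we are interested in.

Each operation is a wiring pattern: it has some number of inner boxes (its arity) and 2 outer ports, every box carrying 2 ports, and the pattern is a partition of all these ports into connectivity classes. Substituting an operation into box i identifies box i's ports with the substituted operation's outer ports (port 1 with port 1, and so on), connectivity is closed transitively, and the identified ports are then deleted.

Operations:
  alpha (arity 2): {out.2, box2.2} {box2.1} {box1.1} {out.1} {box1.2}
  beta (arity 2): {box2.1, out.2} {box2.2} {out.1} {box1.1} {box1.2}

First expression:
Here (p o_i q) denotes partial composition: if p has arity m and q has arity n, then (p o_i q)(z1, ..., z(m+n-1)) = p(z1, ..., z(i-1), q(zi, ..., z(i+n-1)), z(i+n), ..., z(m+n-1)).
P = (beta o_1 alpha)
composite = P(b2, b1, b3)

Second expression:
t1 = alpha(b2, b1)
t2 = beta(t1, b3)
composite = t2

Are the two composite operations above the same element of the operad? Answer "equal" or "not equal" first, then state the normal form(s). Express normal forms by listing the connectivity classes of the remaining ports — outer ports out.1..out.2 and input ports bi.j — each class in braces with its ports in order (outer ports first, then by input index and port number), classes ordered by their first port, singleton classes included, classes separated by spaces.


In normal form, the first expression is {out.1} {out.2, b3.1} {b1.1} {b1.2} {b2.1} {b2.2} {b3.2}
In normal form, the second expression is {out.1} {out.2, b3.1} {b1.1} {b1.2} {b2.1} {b2.2} {b3.2}
Both agree, so they are equal.

equal: each reduces to {out.1} {out.2, b3.1} {b1.1} {b1.2} {b2.1} {b2.2} {b3.2}


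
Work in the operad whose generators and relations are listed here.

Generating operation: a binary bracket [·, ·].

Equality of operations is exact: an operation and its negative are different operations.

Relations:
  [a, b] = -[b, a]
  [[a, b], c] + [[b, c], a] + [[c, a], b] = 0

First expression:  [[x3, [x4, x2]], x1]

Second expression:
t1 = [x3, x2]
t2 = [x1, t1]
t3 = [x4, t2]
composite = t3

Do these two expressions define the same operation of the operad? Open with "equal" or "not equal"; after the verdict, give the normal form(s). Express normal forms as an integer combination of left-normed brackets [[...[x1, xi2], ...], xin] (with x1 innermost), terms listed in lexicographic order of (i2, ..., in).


not equal; the first gives -[[[x1, x2], x4], x3] + [[[x1, x3], x2], x4] - [[[x1, x3], x4], x2] + [[[x1, x4], x2], x3] and the second [[[x1, x2], x3], x4] - [[[x1, x3], x2], x4]

The first expression, normalized: -[[[x1, x2], x4], x3] + [[[x1, x3], x2], x4] - [[[x1, x3], x4], x2] + [[[x1, x4], x2], x3]
The second expression, normalized: [[[x1, x2], x3], x4] - [[[x1, x3], x2], x4]
They disagree, so not equal.


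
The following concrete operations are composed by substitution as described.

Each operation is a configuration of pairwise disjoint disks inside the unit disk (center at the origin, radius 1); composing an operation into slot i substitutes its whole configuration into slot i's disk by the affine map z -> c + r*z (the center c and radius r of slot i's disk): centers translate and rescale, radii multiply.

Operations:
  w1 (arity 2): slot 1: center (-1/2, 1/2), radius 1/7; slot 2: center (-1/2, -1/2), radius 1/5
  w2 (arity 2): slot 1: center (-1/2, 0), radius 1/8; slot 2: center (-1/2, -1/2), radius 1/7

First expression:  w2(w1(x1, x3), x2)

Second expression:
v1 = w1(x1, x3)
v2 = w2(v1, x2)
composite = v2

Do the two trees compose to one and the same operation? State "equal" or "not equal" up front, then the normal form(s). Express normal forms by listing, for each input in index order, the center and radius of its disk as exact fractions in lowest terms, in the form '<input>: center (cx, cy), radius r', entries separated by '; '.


equal; the common form is x1: center (-9/16, 1/16), radius 1/56; x2: center (-1/2, -1/2), radius 1/7; x3: center (-9/16, -1/16), radius 1/40

The first expression, normalized: x1: center (-9/16, 1/16), radius 1/56; x2: center (-1/2, -1/2), radius 1/7; x3: center (-9/16, -1/16), radius 1/40
The second expression, normalized: x1: center (-9/16, 1/16), radius 1/56; x2: center (-1/2, -1/2), radius 1/7; x3: center (-9/16, -1/16), radius 1/40
Same normal form: equal.


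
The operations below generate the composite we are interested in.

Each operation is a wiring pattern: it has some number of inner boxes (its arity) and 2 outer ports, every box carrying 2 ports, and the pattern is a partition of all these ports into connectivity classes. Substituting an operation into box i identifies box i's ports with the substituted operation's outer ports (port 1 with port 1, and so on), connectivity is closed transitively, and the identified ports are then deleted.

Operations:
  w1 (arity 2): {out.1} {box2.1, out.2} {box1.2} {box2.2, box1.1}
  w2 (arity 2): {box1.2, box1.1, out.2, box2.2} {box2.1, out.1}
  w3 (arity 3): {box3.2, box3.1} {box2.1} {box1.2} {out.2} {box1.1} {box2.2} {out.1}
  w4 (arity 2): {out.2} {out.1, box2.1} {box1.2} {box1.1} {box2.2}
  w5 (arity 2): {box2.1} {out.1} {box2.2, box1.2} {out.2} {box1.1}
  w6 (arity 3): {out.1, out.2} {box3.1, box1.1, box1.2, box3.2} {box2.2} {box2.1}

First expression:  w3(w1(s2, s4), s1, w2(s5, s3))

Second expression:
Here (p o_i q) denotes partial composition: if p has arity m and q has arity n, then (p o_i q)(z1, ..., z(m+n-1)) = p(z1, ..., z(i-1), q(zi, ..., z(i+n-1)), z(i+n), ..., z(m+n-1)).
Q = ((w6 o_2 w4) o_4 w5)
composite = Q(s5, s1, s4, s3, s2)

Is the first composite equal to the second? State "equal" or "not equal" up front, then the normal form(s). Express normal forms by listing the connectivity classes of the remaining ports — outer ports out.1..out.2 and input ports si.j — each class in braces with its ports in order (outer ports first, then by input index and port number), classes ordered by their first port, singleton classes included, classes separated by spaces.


not equal — first {out.1} {out.2} {s1.1} {s1.2} {s2.1, s4.2} {s2.2} {s3.1, s3.2, s5.1, s5.2} {s4.1}, second {out.1, out.2} {s1.1} {s1.2} {s2.1} {s2.2, s3.2} {s3.1} {s4.1} {s4.2} {s5.1, s5.2}


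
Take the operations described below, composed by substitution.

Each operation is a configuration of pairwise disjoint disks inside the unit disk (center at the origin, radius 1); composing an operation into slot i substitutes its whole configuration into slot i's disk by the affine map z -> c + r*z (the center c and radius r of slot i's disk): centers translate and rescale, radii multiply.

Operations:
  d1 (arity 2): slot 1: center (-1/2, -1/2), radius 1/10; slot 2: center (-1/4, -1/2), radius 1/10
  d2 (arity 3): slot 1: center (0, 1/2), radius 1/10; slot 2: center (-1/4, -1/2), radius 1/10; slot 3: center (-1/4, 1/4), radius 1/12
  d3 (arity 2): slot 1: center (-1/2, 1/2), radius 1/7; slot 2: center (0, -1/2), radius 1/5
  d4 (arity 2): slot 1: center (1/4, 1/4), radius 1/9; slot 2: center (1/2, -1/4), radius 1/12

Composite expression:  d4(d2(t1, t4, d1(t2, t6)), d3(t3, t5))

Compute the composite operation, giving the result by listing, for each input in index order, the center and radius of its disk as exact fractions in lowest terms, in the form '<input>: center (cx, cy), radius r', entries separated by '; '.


Only the slot chain above each t matters under d4; compose those maps.
input t1: applying the 2 nested substitutions gives center (1/4, 11/36), radius 1/90
input t4: applying the 2 nested substitutions gives center (2/9, 7/36), radius 1/90
input t2: applying the 3 nested substitutions gives center (47/216, 59/216), radius 1/1080
input t6: applying the 3 nested substitutions gives center (95/432, 59/216), radius 1/1080
input t3: applying the 2 nested substitutions gives center (11/24, -5/24), radius 1/84
input t5: applying the 2 nested substitutions gives center (1/2, -7/24), radius 1/60

t1: center (1/4, 11/36), radius 1/90; t2: center (47/216, 59/216), radius 1/1080; t3: center (11/24, -5/24), radius 1/84; t4: center (2/9, 7/36), radius 1/90; t5: center (1/2, -7/24), radius 1/60; t6: center (95/432, 59/216), radius 1/1080


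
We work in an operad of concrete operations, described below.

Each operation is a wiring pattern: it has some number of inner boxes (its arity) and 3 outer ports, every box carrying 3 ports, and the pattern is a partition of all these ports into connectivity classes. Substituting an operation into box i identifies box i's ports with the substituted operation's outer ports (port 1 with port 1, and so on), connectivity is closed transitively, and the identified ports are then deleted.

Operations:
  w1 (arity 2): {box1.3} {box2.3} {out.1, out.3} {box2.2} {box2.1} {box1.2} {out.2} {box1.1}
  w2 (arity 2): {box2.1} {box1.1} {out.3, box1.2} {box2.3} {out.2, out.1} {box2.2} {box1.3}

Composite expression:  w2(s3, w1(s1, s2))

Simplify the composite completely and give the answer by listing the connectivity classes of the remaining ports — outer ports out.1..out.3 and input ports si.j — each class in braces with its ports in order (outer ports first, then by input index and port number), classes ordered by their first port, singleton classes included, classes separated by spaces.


Two ports join when wires chain via w2-identified ports.
the subtree at w1 composes to {out.1, out.3} {out.2} {s1.1} {s1.2} {s1.3} {s2.1} {s2.2} {s2.3} on (s1, s2); out.j = own outer ports
the subtree at w2 composes to {out.1, out.2} {out.3, s3.2} {s1.1} {s1.2} {s1.3} {s2.1} {s2.2} {s2.3} {s3.1} {s3.3} on (s3, s1, s2); out.j = own outer ports

{out.1, out.2} {out.3, s3.2} {s1.1} {s1.2} {s1.3} {s2.1} {s2.2} {s2.3} {s3.1} {s3.3}


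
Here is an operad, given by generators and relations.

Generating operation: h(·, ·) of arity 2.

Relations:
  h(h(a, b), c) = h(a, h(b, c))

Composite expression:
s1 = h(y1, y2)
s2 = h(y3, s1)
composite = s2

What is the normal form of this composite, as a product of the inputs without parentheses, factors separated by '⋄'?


y3 ⋄ y1 ⋄ y2

Under associativity of h, the answer is the y's in reading order.
h(y1, y2) spells out as y1 ⋄ y2
h(y3, h(y1, y2)) spells out as y3 ⋄ y1 ⋄ y2


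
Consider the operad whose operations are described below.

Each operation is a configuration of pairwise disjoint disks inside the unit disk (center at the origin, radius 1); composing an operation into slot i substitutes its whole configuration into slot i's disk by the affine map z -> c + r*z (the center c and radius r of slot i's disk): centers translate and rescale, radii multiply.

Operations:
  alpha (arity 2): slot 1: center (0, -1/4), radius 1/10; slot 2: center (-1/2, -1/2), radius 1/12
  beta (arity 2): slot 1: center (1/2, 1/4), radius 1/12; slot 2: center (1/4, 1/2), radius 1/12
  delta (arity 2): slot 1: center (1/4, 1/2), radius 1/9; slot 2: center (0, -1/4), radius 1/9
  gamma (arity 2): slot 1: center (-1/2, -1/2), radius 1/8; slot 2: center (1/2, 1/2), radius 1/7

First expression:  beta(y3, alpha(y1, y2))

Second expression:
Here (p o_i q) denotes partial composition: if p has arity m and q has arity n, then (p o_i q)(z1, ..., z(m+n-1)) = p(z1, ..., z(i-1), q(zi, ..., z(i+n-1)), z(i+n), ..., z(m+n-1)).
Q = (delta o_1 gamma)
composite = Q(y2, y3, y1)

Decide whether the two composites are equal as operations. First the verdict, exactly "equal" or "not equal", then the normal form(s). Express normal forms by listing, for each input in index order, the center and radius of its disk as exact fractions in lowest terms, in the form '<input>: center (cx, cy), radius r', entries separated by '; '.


not equal; the first gives y1: center (1/4, 23/48), radius 1/120; y2: center (5/24, 11/24), radius 1/144; y3: center (1/2, 1/4), radius 1/12 and the second y1: center (0, -1/4), radius 1/9; y2: center (7/36, 4/9), radius 1/72; y3: center (11/36, 5/9), radius 1/63

The first expression, normalized: y1: center (1/4, 23/48), radius 1/120; y2: center (5/24, 11/24), radius 1/144; y3: center (1/2, 1/4), radius 1/12
The second expression, normalized: y1: center (0, -1/4), radius 1/9; y2: center (7/36, 4/9), radius 1/72; y3: center (11/36, 5/9), radius 1/63
Different reductions; not equal.


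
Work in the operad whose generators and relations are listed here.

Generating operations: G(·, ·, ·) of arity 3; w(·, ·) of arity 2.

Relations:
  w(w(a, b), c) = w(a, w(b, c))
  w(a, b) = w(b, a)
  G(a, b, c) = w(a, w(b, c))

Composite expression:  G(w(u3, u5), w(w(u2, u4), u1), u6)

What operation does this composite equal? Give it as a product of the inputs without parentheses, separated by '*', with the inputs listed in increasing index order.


Both nesting and order wash out for G; what remains is which u's occur.
w(u3, u5) spells out as u3 * u5
w(u2, u4) spells out as u2 * u4
w(w(u2, u4), u1) spells out as u2 * u4 * u1
G(w(u3, u5), w(w(u2, u4), u1), u6) spells out as u3 * u5 * u2 * u4 * u1 * u6
the factors in increasing index order: u1 * u2 * u3 * u4 * u5 * u6

u1 * u2 * u3 * u4 * u5 * u6


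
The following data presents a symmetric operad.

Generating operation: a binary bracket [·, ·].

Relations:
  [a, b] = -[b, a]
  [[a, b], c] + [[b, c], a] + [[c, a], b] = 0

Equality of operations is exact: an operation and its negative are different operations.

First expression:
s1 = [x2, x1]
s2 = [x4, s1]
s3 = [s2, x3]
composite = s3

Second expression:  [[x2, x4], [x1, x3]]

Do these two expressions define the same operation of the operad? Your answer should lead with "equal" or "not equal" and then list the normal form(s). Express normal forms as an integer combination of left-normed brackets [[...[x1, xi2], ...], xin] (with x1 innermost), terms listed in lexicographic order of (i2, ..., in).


not equal; first: [[[x1, x2], x4], x3]; second: -[[[x1, x3], x2], x4] + [[[x1, x3], x4], x2]

The first expression reduces to [[[x1, x2], x4], x3]
The second expression reduces to -[[[x1, x3], x2], x4] + [[[x1, x3], x4], x2]
Different reductions; not equal.


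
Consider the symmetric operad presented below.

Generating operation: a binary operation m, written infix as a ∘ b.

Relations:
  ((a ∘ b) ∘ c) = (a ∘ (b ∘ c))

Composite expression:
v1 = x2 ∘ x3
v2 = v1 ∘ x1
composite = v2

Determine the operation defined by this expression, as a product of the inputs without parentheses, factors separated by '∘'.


The m-tree's shape is irrelevant; the x-reading-order decides.
(x2 ∘ x3) flattens to x2 ∘ x3
((x2 ∘ x3) ∘ x1) flattens to x2 ∘ x3 ∘ x1

x2 ∘ x3 ∘ x1


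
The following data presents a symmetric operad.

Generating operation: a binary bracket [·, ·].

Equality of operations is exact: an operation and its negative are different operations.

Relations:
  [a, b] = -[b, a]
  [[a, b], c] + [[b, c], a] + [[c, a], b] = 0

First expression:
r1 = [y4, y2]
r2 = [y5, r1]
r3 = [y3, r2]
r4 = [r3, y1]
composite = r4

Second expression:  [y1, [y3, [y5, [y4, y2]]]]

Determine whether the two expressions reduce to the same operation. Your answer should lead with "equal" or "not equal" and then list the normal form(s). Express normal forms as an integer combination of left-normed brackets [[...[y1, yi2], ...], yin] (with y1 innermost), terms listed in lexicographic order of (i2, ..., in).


not equal; the first gives [[[[y1, y2], y4], y5], y3] - [[[[y1, y3], y2], y4], y5] + [[[[y1, y3], y4], y2], y5] + [[[[y1, y3], y5], y2], y4] - [[[[y1, y3], y5], y4], y2] - [[[[y1, y4], y2], y5], y3] - [[[[y1, y5], y2], y4], y3] + [[[[y1, y5], y4], y2], y3] and the second -[[[[y1, y2], y4], y5], y3] + [[[[y1, y3], y2], y4], y5] - [[[[y1, y3], y4], y2], y5] - [[[[y1, y3], y5], y2], y4] + [[[[y1, y3], y5], y4], y2] + [[[[y1, y4], y2], y5], y3] + [[[[y1, y5], y2], y4], y3] - [[[[y1, y5], y4], y2], y3]

The first expression, normalized: [[[[y1, y2], y4], y5], y3] - [[[[y1, y3], y2], y4], y5] + [[[[y1, y3], y4], y2], y5] + [[[[y1, y3], y5], y2], y4] - [[[[y1, y3], y5], y4], y2] - [[[[y1, y4], y2], y5], y3] - [[[[y1, y5], y2], y4], y3] + [[[[y1, y5], y4], y2], y3]
The second expression, normalized: -[[[[y1, y2], y4], y5], y3] + [[[[y1, y3], y2], y4], y5] - [[[[y1, y3], y4], y2], y5] - [[[[y1, y3], y5], y2], y4] + [[[[y1, y3], y5], y4], y2] + [[[[y1, y4], y2], y5], y3] + [[[[y1, y5], y2], y4], y3] - [[[[y1, y5], y4], y2], y3]
They disagree, so not equal.


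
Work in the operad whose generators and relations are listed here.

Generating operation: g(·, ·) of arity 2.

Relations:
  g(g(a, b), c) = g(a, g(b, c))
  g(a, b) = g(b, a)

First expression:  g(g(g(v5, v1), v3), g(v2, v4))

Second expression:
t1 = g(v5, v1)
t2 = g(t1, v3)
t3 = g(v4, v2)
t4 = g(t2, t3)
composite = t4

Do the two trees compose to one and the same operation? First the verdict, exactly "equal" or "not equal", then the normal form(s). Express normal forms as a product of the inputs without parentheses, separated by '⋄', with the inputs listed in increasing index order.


equal — both sides give v1 ⋄ v2 ⋄ v3 ⋄ v4 ⋄ v5

The first expression reduces to v1 ⋄ v2 ⋄ v3 ⋄ v4 ⋄ v5
The second expression reduces to v1 ⋄ v2 ⋄ v3 ⋄ v4 ⋄ v5
Identical normal forms: equal.


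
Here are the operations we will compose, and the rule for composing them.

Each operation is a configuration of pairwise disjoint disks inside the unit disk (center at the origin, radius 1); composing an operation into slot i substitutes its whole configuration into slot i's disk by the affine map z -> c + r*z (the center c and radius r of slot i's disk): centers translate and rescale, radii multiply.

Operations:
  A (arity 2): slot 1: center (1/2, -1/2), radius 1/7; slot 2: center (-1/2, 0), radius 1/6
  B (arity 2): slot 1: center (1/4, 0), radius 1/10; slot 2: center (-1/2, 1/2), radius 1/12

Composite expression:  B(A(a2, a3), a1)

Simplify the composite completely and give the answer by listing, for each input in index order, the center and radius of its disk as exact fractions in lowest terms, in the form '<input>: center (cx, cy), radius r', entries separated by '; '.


Nesting under B composes maps z -> c + r*z down each a-path.
input a2: applying the 2 nested substitutions gives center (3/10, -1/20), radius 1/70
input a3: applying the 2 nested substitutions gives center (1/5, 0), radius 1/60
input a1: applying the 1 nested substitution gives center (-1/2, 1/2), radius 1/12

a1: center (-1/2, 1/2), radius 1/12; a2: center (3/10, -1/20), radius 1/70; a3: center (1/5, 0), radius 1/60


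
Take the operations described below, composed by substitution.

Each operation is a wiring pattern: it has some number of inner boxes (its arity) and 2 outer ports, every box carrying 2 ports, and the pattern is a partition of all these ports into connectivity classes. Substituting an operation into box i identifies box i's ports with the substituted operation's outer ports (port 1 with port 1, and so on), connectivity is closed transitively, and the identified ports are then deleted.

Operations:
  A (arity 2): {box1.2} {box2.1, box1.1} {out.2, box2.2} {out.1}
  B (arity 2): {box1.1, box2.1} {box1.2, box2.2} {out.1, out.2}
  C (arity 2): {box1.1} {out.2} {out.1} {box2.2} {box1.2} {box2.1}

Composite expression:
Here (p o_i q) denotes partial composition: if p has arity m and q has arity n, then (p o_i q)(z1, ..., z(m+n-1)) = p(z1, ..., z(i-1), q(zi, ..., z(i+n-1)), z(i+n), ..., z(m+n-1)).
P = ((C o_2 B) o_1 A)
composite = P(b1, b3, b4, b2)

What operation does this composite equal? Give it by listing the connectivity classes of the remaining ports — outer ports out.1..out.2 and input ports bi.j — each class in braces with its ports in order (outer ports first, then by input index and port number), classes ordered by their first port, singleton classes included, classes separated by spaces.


{out.1} {out.2} {b1.1, b3.1} {b1.2} {b2.1, b4.1} {b2.2, b4.2} {b3.2}


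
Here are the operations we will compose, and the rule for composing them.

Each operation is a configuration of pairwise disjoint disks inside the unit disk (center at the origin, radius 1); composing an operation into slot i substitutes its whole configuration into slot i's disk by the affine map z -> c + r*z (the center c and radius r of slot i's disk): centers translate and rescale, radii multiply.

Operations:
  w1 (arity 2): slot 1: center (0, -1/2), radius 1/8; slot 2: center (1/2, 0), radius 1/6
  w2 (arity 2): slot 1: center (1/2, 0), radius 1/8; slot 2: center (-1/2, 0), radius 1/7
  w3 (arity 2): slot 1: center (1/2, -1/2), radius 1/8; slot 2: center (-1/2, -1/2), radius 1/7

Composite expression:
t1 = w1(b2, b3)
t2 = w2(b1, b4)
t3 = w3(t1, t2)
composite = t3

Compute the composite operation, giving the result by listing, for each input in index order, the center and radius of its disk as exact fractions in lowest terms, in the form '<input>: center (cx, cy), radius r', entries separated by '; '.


b1: center (-3/7, -1/2), radius 1/56; b2: center (1/2, -9/16), radius 1/64; b3: center (9/16, -1/2), radius 1/48; b4: center (-4/7, -1/2), radius 1/49

Nesting under w3 composes maps z -> c + r*z down each b-path.
input b2: composing its 2 substitution steps yields center (1/2, -9/16), radius 1/64
input b3: composing its 2 substitution steps yields center (9/16, -1/2), radius 1/48
input b1: composing its 2 substitution steps yields center (-3/7, -1/2), radius 1/56
input b4: composing its 2 substitution steps yields center (-4/7, -1/2), radius 1/49


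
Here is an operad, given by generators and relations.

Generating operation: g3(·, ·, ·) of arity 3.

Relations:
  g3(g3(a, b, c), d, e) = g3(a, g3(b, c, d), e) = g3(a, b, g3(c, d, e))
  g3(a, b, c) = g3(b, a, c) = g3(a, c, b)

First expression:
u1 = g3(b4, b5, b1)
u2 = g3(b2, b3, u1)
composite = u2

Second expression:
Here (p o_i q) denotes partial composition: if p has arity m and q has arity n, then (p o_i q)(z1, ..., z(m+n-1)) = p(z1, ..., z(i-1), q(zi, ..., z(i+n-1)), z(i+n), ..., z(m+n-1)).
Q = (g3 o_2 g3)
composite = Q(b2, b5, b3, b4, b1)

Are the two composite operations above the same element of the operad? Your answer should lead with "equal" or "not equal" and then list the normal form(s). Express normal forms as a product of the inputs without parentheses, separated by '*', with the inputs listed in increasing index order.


equal — both sides give b1 * b2 * b3 * b4 * b5

Normal form of the first expression: b1 * b2 * b3 * b4 * b5
Normal form of the second expression: b1 * b2 * b3 * b4 * b5
Same normal form: equal.


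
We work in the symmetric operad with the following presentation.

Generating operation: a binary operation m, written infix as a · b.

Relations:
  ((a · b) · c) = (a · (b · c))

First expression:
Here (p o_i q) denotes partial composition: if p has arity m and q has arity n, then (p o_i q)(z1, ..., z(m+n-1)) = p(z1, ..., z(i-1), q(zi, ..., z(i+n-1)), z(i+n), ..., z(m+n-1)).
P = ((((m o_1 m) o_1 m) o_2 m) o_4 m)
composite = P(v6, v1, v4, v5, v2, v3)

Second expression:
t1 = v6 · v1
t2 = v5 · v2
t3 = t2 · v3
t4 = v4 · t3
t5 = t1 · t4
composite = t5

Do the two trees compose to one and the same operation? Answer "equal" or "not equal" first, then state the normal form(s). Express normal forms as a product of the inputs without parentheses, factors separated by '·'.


equal; the common form is v6 · v1 · v4 · v5 · v2 · v3

The first expression, normalized: v6 · v1 · v4 · v5 · v2 · v3
The second expression, normalized: v6 · v1 · v4 · v5 · v2 · v3
One common form — equal.


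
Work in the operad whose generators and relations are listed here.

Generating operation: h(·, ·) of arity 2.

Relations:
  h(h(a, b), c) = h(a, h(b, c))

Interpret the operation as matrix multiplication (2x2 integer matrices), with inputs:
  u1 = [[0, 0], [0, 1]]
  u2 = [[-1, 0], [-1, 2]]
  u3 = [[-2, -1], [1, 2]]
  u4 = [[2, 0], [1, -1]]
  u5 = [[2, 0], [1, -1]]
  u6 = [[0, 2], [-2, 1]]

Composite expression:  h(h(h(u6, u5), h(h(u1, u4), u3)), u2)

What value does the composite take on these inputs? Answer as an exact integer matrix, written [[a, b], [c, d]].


[[-12, 12], [-6, 6]]

h(u6, u5) = [[2, -2], [-3, -1]]
h(u1, u4) = [[0, 0], [1, -1]]
h(h(u1, u4), u3) = [[0, 0], [-3, -3]]
h(h(u6, u5), h(h(u1, u4), u3)) = [[6, 6], [3, 3]]
h(h(h(u6, u5), h(h(u1, u4), u3)), u2) = [[-12, 12], [-6, 6]]


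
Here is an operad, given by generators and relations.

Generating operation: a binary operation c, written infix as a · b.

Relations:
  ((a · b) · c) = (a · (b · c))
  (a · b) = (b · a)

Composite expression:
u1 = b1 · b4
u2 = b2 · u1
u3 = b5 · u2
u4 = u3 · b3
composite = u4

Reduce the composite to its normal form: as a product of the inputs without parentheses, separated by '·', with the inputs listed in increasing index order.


Both nesting and order wash out for c; what remains is which b's occur.
(b1 · b4) spells out as b1 · b4
(b2 · (b1 · b4)) spells out as b2 · b1 · b4
(b5 · (b2 · (b1 · b4))) spells out as b5 · b2 · b1 · b4
((b5 · (b2 · (b1 · b4))) · b3) spells out as b5 · b2 · b1 · b4 · b3
the factors in increasing index order: b1 · b2 · b3 · b4 · b5

b1 · b2 · b3 · b4 · b5


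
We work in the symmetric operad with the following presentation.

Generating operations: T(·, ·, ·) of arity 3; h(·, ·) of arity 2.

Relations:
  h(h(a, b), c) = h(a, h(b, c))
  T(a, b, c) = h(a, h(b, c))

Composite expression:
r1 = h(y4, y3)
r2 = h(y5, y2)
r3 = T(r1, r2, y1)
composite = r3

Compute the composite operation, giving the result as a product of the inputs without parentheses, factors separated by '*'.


y4 * y3 * y5 * y2 * y1

Under associativity of T, the answer is the y's in reading order.
h(y4, y3) unparenthesizes to y4 * y3
h(y5, y2) unparenthesizes to y5 * y2
T(h(y4, y3), h(y5, y2), y1) unparenthesizes to y4 * y3 * y5 * y2 * y1


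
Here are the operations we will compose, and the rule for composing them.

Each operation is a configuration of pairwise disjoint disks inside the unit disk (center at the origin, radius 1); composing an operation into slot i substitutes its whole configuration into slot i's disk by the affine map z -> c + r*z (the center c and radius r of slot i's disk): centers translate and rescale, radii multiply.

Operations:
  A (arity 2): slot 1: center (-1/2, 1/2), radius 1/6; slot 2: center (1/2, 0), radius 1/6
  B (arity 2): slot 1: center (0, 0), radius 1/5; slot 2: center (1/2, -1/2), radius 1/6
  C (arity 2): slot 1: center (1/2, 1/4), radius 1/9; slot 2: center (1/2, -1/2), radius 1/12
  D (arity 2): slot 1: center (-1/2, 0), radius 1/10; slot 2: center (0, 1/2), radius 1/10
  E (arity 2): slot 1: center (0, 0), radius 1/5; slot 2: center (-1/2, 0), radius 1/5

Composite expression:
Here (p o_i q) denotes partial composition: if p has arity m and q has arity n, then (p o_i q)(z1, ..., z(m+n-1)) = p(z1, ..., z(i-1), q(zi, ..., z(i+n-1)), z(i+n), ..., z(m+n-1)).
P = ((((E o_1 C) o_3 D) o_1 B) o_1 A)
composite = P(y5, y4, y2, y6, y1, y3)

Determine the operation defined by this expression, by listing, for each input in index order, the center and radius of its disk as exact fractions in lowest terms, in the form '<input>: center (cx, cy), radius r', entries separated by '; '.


y1: center (-3/5, 0), radius 1/50; y2: center (1/9, 7/180), radius 1/270; y3: center (-1/2, 1/10), radius 1/50; y4: center (23/225, 1/20), radius 1/1350; y5: center (22/225, 47/900), radius 1/1350; y6: center (1/10, -1/10), radius 1/60

Below E, radii multiply path by path; the y-disk centers shift.
y5 passes through 4 substitutions, ending at center (22/225, 47/900), radius 1/1350
y4 passes through 4 substitutions, ending at center (23/225, 1/20), radius 1/1350
y2 passes through 3 substitutions, ending at center (1/9, 7/180), radius 1/270
y6 passes through 2 substitutions, ending at center (1/10, -1/10), radius 1/60
y1 passes through 2 substitutions, ending at center (-3/5, 0), radius 1/50
y3 passes through 2 substitutions, ending at center (-1/2, 1/10), radius 1/50


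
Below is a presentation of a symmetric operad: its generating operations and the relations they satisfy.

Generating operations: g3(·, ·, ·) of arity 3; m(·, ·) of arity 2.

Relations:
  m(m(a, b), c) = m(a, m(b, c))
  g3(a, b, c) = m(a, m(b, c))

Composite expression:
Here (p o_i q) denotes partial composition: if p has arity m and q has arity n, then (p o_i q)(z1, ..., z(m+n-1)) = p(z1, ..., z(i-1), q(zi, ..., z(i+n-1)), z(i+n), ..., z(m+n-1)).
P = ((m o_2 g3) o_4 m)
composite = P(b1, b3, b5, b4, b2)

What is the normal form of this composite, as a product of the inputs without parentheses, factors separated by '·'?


b1 · b3 · b5 · b4 · b2

Key point: m is associative — brackets drop, the b-order remains.
m(b4, b2) spells out as b4 · b2
g3(b3, b5, m(b4, b2)) spells out as b3 · b5 · b4 · b2
m(b1, g3(b3, b5, m(b4, b2))) spells out as b1 · b3 · b5 · b4 · b2


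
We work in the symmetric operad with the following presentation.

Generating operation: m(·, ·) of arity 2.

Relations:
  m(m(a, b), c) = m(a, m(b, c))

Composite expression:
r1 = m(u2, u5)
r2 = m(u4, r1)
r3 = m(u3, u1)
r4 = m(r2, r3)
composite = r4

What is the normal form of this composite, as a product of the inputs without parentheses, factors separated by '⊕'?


u4 ⊕ u2 ⊕ u5 ⊕ u3 ⊕ u1


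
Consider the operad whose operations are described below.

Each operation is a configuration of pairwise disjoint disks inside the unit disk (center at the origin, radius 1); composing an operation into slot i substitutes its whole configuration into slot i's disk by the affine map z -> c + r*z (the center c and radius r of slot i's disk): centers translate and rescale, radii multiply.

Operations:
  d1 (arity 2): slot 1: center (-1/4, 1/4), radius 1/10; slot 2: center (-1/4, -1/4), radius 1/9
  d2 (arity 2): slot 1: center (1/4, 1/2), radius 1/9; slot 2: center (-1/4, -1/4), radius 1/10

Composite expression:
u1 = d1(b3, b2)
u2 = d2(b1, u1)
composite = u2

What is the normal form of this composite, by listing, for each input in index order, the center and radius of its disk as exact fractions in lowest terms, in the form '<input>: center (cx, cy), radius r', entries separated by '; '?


b1: center (1/4, 1/2), radius 1/9; b2: center (-11/40, -11/40), radius 1/90; b3: center (-11/40, -9/40), radius 1/100

Each b-disk chains the slot maps above it in d2; radii multiply.
b1 passes through 1 substitution, ending at center (1/4, 1/2), radius 1/9
b3 passes through 2 substitutions, ending at center (-11/40, -9/40), radius 1/100
b2 passes through 2 substitutions, ending at center (-11/40, -11/40), radius 1/90


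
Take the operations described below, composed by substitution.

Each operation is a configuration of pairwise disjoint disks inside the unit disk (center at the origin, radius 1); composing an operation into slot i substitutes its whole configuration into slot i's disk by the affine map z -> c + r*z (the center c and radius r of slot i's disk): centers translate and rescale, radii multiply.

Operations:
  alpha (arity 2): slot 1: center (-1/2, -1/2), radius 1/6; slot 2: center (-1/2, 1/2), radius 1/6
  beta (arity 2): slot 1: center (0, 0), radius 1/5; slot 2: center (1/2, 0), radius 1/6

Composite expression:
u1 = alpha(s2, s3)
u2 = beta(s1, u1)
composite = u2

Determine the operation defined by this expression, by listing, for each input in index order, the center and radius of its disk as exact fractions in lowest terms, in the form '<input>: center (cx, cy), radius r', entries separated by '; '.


s1: center (0, 0), radius 1/5; s2: center (5/12, -1/12), radius 1/36; s3: center (5/12, 1/12), radius 1/36

Each s-disk chains the slot maps above it in beta; radii multiply.
for s1, the 1-step affine chain lands on center (0, 0), radius 1/5
for s2, the 2-step affine chain lands on center (5/12, -1/12), radius 1/36
for s3, the 2-step affine chain lands on center (5/12, 1/12), radius 1/36


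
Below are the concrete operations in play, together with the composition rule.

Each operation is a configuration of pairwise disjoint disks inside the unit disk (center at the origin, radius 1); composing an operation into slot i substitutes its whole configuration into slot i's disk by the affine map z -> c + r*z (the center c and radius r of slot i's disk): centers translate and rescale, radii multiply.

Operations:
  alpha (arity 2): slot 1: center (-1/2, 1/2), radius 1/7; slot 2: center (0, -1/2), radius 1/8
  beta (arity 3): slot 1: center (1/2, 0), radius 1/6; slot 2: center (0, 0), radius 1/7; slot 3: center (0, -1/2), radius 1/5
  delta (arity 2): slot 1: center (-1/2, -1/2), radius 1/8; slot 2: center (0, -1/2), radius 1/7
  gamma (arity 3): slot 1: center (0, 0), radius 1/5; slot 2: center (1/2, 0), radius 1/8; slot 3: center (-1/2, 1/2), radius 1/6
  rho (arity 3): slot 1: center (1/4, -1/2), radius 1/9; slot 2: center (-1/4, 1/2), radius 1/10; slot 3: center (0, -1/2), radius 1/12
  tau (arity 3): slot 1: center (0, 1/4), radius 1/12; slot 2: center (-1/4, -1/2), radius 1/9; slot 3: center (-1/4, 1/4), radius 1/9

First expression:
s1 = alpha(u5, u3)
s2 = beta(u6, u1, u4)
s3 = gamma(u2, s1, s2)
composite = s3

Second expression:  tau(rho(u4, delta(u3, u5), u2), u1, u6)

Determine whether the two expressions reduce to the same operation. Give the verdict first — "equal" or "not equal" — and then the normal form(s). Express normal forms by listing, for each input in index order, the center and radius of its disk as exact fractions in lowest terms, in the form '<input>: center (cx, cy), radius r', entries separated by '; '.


not equal: they reduce to u1: center (-1/2, 1/2), radius 1/42; u2: center (0, 0), radius 1/5; u3: center (1/2, -1/16), radius 1/64; u4: center (-1/2, 5/12), radius 1/30; u5: center (7/16, 1/16), radius 1/56; u6: center (-5/12, 1/2), radius 1/36 and u1: center (-1/4, -1/2), radius 1/9; u2: center (0, 5/24), radius 1/144; u3: center (-1/40, 23/80), radius 1/960; u4: center (1/48, 5/24), radius 1/108; u5: center (-1/48, 23/80), radius 1/840; u6: center (-1/4, 1/4), radius 1/9

In normal form, the first expression is u1: center (-1/2, 1/2), radius 1/42; u2: center (0, 0), radius 1/5; u3: center (1/2, -1/16), radius 1/64; u4: center (-1/2, 5/12), radius 1/30; u5: center (7/16, 1/16), radius 1/56; u6: center (-5/12, 1/2), radius 1/36
In normal form, the second expression is u1: center (-1/4, -1/2), radius 1/9; u2: center (0, 5/24), radius 1/144; u3: center (-1/40, 23/80), radius 1/960; u4: center (1/48, 5/24), radius 1/108; u5: center (-1/48, 23/80), radius 1/840; u6: center (-1/4, 1/4), radius 1/9
No match — not equal.


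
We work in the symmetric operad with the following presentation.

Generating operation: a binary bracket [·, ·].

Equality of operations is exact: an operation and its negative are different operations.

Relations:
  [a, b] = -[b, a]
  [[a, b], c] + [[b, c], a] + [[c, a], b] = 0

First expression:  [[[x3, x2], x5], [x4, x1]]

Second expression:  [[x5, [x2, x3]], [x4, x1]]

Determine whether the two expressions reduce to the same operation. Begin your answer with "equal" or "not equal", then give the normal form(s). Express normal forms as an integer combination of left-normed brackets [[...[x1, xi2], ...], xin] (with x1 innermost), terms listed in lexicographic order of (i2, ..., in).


equal; the common form is -[[[[x1, x4], x2], x3], x5] + [[[[x1, x4], x3], x2], x5] + [[[[x1, x4], x5], x2], x3] - [[[[x1, x4], x5], x3], x2]

The first composite normalizes to -[[[[x1, x4], x2], x3], x5] + [[[[x1, x4], x3], x2], x5] + [[[[x1, x4], x5], x2], x3] - [[[[x1, x4], x5], x3], x2]
The second composite normalizes to -[[[[x1, x4], x2], x3], x5] + [[[[x1, x4], x3], x2], x5] + [[[[x1, x4], x5], x2], x3] - [[[[x1, x4], x5], x3], x2]
One common form — equal.


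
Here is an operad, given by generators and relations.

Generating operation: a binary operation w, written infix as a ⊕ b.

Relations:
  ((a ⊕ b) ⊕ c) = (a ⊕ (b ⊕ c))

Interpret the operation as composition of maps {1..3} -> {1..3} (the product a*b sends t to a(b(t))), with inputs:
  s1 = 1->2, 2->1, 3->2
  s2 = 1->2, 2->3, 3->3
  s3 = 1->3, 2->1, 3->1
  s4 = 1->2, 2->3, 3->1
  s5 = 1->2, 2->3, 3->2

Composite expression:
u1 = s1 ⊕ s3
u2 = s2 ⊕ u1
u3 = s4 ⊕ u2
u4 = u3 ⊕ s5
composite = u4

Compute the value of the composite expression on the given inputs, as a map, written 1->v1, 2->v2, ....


1->1, 2->1, 3->1

(s1 ⊕ s3) = 1->2, 2->2, 3->2
(s2 ⊕ (s1 ⊕ s3)) = 1->3, 2->3, 3->3
(s4 ⊕ (s2 ⊕ (s1 ⊕ s3))) = 1->1, 2->1, 3->1
((s4 ⊕ (s2 ⊕ (s1 ⊕ s3))) ⊕ s5) = 1->1, 2->1, 3->1


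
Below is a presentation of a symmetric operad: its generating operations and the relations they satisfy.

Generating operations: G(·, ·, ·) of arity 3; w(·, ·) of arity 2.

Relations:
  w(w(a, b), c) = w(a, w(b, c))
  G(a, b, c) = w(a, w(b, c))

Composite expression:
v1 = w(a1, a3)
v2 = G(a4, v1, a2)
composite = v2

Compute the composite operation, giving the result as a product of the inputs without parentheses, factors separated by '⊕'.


a4 ⊕ a1 ⊕ a3 ⊕ a2

The G-tree's shape is irrelevant; the a-reading-order decides.
w(a1, a3) reduces to a1 ⊕ a3
G(a4, w(a1, a3), a2) reduces to a4 ⊕ a1 ⊕ a3 ⊕ a2


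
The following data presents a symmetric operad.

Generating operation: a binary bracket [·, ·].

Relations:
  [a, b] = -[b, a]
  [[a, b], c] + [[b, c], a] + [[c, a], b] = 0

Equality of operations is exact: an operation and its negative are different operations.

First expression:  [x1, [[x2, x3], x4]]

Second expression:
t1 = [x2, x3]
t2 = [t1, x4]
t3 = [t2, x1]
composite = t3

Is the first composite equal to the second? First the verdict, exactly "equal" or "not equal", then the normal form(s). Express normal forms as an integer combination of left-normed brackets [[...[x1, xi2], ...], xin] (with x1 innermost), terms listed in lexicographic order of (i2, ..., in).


not equal; the first gives [[[x1, x2], x3], x4] - [[[x1, x3], x2], x4] - [[[x1, x4], x2], x3] + [[[x1, x4], x3], x2] and the second -[[[x1, x2], x3], x4] + [[[x1, x3], x2], x4] + [[[x1, x4], x2], x3] - [[[x1, x4], x3], x2]

The first expression, normalized: [[[x1, x2], x3], x4] - [[[x1, x3], x2], x4] - [[[x1, x4], x2], x3] + [[[x1, x4], x3], x2]
The second expression, normalized: -[[[x1, x2], x3], x4] + [[[x1, x3], x2], x4] + [[[x1, x4], x2], x3] - [[[x1, x4], x3], x2]
Different reductions; not equal.
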